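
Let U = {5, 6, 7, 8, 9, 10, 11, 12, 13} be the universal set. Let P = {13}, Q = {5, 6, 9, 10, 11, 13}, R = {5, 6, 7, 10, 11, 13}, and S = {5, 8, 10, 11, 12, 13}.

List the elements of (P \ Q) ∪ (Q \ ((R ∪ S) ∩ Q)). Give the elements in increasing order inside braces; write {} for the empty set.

P \ Q = {}
R ∪ S = {5, 6, 7, 8, 10, 11, 12, 13}
(R ∪ S) ∩ Q = {5, 6, 10, 11, 13}
Q \ ((R ∪ S) ∩ Q) = {9}
(P \ Q) ∪ (Q \ ((R ∪ S) ∩ Q)) = {9}

{9}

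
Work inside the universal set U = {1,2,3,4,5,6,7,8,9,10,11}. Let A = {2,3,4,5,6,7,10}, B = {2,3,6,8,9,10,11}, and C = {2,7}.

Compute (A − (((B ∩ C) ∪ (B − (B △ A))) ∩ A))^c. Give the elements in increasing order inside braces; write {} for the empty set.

{1,2,3,6,8,9,10,11}

B ∩ C = {2}
B △ A = {4,5,7,8,9,11}
B − (B △ A) = {2,3,6,10}
(B ∩ C) ∪ (B − (B △ A)) = {2,3,6,10}
((B ∩ C) ∪ (B − (B △ A))) ∩ A = {2,3,6,10}
A − (((B ∩ C) ∪ (B − (B △ A))) ∩ A) = {4,5,7}
(A − (((B ∩ C) ∪ (B − (B △ A))) ∩ A))^c = {1,2,3,6,8,9,10,11}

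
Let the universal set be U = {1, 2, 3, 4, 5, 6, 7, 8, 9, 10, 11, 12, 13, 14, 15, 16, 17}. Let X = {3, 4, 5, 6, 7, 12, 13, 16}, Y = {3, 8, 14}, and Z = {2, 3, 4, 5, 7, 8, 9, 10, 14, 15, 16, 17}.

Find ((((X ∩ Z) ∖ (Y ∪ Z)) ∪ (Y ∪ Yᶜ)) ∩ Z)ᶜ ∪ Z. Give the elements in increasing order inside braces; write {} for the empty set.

{1, 2, 3, 4, 5, 6, 7, 8, 9, 10, 11, 12, 13, 14, 15, 16, 17}

X ∩ Z = {3, 4, 5, 7, 16}
Y ∪ Z = {2, 3, 4, 5, 7, 8, 9, 10, 14, 15, 16, 17}
(X ∩ Z) ∖ (Y ∪ Z) = {}
Yᶜ = {1, 2, 4, 5, 6, 7, 9, 10, 11, 12, 13, 15, 16, 17}
Y ∪ Yᶜ = {1, 2, 3, 4, 5, 6, 7, 8, 9, 10, 11, 12, 13, 14, 15, 16, 17}
((X ∩ Z) ∖ (Y ∪ Z)) ∪ (Y ∪ Yᶜ) = {1, 2, 3, 4, 5, 6, 7, 8, 9, 10, 11, 12, 13, 14, 15, 16, 17}
(((X ∩ Z) ∖ (Y ∪ Z)) ∪ (Y ∪ Yᶜ)) ∩ Z = {2, 3, 4, 5, 7, 8, 9, 10, 14, 15, 16, 17}
((((X ∩ Z) ∖ (Y ∪ Z)) ∪ (Y ∪ Yᶜ)) ∩ Z)ᶜ = {1, 6, 11, 12, 13}
((((X ∩ Z) ∖ (Y ∪ Z)) ∪ (Y ∪ Yᶜ)) ∩ Z)ᶜ ∪ Z = {1, 2, 3, 4, 5, 6, 7, 8, 9, 10, 11, 12, 13, 14, 15, 16, 17}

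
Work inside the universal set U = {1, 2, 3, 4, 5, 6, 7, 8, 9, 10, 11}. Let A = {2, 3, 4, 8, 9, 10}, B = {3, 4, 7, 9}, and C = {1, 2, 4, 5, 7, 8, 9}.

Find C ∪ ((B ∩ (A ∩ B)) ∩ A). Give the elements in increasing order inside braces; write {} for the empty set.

{1, 2, 3, 4, 5, 7, 8, 9}

A ∩ B = {3, 4, 9}
B ∩ (A ∩ B) = {3, 4, 9}
(B ∩ (A ∩ B)) ∩ A = {3, 4, 9}
C ∪ ((B ∩ (A ∩ B)) ∩ A) = {1, 2, 3, 4, 5, 7, 8, 9}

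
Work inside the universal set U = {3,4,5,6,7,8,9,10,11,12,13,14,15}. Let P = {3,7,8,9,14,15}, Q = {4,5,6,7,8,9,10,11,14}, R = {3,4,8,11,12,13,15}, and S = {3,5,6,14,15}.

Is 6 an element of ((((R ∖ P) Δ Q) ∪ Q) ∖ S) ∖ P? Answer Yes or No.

6 ∉ R and 6 ∉ P, so 6 ∉ R ∖ P
6 ∉ (R ∖ P) and 6 ∈ Q, so 6 ∈ (R ∖ P) Δ Q
6 ∈ ((R ∖ P) Δ Q) and 6 ∈ Q, so 6 ∈ ((R ∖ P) Δ Q) ∪ Q
6 ∈ (((R ∖ P) Δ Q) ∪ Q) and 6 ∈ S, so 6 ∉ (((R ∖ P) Δ Q) ∪ Q) ∖ S
6 ∉ ((((R ∖ P) Δ Q) ∪ Q) ∖ S) and 6 ∉ P, so 6 ∉ ((((R ∖ P) Δ Q) ∪ Q) ∖ S) ∖ P

No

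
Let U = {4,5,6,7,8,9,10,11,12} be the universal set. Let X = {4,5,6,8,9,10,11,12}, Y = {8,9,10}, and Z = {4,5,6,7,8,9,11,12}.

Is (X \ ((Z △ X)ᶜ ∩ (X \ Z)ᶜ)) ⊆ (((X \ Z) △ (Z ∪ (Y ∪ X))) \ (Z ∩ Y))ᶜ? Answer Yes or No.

Yes

Z △ X = {7,10}
(Z △ X)ᶜ = {4,5,6,8,9,11,12}
X \ Z = {10}
(X \ Z)ᶜ = {4,5,6,7,8,9,11,12}
(Z △ X)ᶜ ∩ (X \ Z)ᶜ = {4,5,6,8,9,11,12}
X \ ((Z △ X)ᶜ ∩ (X \ Z)ᶜ) = {10}
Y ∪ X = {4,5,6,8,9,10,11,12}
Z ∪ (Y ∪ X) = {4,5,6,7,8,9,10,11,12}
(X \ Z) △ (Z ∪ (Y ∪ X)) = {4,5,6,7,8,9,11,12}
Z ∩ Y = {8,9}
((X \ Z) △ (Z ∪ (Y ∪ X))) \ (Z ∩ Y) = {4,5,6,7,11,12}
(((X \ Z) △ (Z ∪ (Y ∪ X))) \ (Z ∩ Y))ᶜ = {8,9,10}
Every element of {10} is in {8,9,10}, so X \ ((Z △ X)ᶜ ∩ (X \ Z)ᶜ) ⊆ (((X \ Z) △ (Z ∪ (Y ∪ X))) \ (Z ∩ Y))ᶜ.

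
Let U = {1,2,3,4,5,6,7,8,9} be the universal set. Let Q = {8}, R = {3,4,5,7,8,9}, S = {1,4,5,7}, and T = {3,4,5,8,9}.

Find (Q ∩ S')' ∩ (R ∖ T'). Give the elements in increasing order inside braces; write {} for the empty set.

S' = {2,3,6,8,9}
Q ∩ S' = {8}
(Q ∩ S')' = {1,2,3,4,5,6,7,9}
T' = {1,2,6,7}
R ∖ T' = {3,4,5,8,9}
(Q ∩ S')' ∩ (R ∖ T') = {3,4,5,9}

{3,4,5,9}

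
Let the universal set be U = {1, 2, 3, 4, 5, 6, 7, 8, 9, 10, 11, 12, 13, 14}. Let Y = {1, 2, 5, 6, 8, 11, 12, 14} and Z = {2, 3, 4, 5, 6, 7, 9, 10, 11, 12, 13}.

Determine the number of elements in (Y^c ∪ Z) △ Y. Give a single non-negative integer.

9

Y^c = {3, 4, 7, 9, 10, 13}
Y^c ∪ Z = {2, 3, 4, 5, 6, 7, 9, 10, 11, 12, 13}
(Y^c ∪ Z) △ Y = {1, 3, 4, 7, 8, 9, 10, 13, 14}
|(Y^c ∪ Z) △ Y| = 9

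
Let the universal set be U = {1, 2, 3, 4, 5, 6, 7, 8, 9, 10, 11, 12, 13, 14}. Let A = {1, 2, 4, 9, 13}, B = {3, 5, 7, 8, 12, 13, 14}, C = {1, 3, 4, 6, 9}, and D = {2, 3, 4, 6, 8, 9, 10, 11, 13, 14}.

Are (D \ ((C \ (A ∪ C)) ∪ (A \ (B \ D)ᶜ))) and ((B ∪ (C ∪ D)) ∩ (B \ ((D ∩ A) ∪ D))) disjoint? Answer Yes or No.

Yes

A ∪ C = {1, 2, 3, 4, 6, 9, 13}
C \ (A ∪ C) = {}
B \ D = {5, 7, 12}
(B \ D)ᶜ = {1, 2, 3, 4, 6, 8, 9, 10, 11, 13, 14}
A \ (B \ D)ᶜ = {}
(C \ (A ∪ C)) ∪ (A \ (B \ D)ᶜ) = {}
D \ ((C \ (A ∪ C)) ∪ (A \ (B \ D)ᶜ)) = {2, 3, 4, 6, 8, 9, 10, 11, 13, 14}
C ∪ D = {1, 2, 3, 4, 6, 8, 9, 10, 11, 13, 14}
B ∪ (C ∪ D) = {1, 2, 3, 4, 5, 6, 7, 8, 9, 10, 11, 12, 13, 14}
D ∩ A = {2, 4, 9, 13}
(D ∩ A) ∪ D = {2, 3, 4, 6, 8, 9, 10, 11, 13, 14}
B \ ((D ∩ A) ∪ D) = {5, 7, 12}
(B ∪ (C ∪ D)) ∩ (B \ ((D ∩ A) ∪ D)) = {5, 7, 12}
{2, 3, 4, 6, 8, 9, 10, 11, 13, 14} and {5, 7, 12} share no elements.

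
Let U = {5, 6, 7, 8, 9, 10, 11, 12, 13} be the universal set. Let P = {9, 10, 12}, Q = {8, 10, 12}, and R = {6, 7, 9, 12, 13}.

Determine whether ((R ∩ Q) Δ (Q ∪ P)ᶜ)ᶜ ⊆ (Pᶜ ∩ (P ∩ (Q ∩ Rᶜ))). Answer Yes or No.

No

R ∩ Q = {12}
Q ∪ P = {8, 9, 10, 12}
(Q ∪ P)ᶜ = {5, 6, 7, 11, 13}
(R ∩ Q) Δ (Q ∪ P)ᶜ = {5, 6, 7, 11, 12, 13}
((R ∩ Q) Δ (Q ∪ P)ᶜ)ᶜ = {8, 9, 10}
Pᶜ = {5, 6, 7, 8, 11, 13}
Rᶜ = {5, 8, 10, 11}
Q ∩ Rᶜ = {8, 10}
P ∩ (Q ∩ Rᶜ) = {10}
Pᶜ ∩ (P ∩ (Q ∩ Rᶜ)) = {}
8 ∈ ((R ∩ Q) Δ (Q ∪ P)ᶜ)ᶜ but 8 ∉ Pᶜ ∩ (P ∩ (Q ∩ Rᶜ)), so the inclusion fails.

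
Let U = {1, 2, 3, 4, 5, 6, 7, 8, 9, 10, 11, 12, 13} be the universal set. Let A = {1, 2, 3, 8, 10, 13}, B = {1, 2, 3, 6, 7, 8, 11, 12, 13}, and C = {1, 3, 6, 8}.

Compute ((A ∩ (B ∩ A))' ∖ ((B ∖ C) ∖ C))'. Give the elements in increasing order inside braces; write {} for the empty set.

B ∩ A = {1, 2, 3, 8, 13}
A ∩ (B ∩ A) = {1, 2, 3, 8, 13}
(A ∩ (B ∩ A))' = {4, 5, 6, 7, 9, 10, 11, 12}
B ∖ C = {2, 7, 11, 12, 13}
(B ∖ C) ∖ C = {2, 7, 11, 12, 13}
(A ∩ (B ∩ A))' ∖ ((B ∖ C) ∖ C) = {4, 5, 6, 9, 10}
((A ∩ (B ∩ A))' ∖ ((B ∖ C) ∖ C))' = {1, 2, 3, 7, 8, 11, 12, 13}

{1, 2, 3, 7, 8, 11, 12, 13}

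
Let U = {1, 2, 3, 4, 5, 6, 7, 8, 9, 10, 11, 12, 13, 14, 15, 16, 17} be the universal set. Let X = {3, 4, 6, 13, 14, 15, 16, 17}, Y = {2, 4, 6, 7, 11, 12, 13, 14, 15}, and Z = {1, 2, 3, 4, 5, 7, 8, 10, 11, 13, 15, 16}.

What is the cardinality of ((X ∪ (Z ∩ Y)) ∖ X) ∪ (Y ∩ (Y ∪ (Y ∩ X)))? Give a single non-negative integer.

Z ∩ Y = {2, 4, 7, 11, 13, 15}
X ∪ (Z ∩ Y) = {2, 3, 4, 6, 7, 11, 13, 14, 15, 16, 17}
(X ∪ (Z ∩ Y)) ∖ X = {2, 7, 11}
Y ∩ X = {4, 6, 13, 14, 15}
Y ∪ (Y ∩ X) = {2, 4, 6, 7, 11, 12, 13, 14, 15}
Y ∩ (Y ∪ (Y ∩ X)) = {2, 4, 6, 7, 11, 12, 13, 14, 15}
((X ∪ (Z ∩ Y)) ∖ X) ∪ (Y ∩ (Y ∪ (Y ∩ X))) = {2, 4, 6, 7, 11, 12, 13, 14, 15}
|((X ∪ (Z ∩ Y)) ∖ X) ∪ (Y ∩ (Y ∪ (Y ∩ X)))| = 9

9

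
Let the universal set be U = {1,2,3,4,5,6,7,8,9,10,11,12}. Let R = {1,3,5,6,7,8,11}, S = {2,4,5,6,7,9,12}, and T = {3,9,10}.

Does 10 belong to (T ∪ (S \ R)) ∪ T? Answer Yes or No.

Yes

10 ∉ S and 10 ∉ R, so 10 ∉ S \ R
10 ∈ T and 10 ∉ (S \ R), so 10 ∈ T ∪ (S \ R)
10 ∈ (T ∪ (S \ R)) and 10 ∈ T, so 10 ∈ (T ∪ (S \ R)) ∪ T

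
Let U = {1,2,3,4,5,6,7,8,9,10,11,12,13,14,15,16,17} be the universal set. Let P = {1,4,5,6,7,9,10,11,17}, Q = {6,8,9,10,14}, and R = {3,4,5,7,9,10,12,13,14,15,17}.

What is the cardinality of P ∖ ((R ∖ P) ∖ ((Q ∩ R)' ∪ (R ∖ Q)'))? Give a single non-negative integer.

R ∖ P = {3,12,13,14,15}
Q ∩ R = {9,10,14}
(Q ∩ R)' = {1,2,3,4,5,6,7,8,11,12,13,15,16,17}
R ∖ Q = {3,4,5,7,12,13,15,17}
(R ∖ Q)' = {1,2,6,8,9,10,11,14,16}
(Q ∩ R)' ∪ (R ∖ Q)' = {1,2,3,4,5,6,7,8,9,10,11,12,13,14,15,16,17}
(R ∖ P) ∖ ((Q ∩ R)' ∪ (R ∖ Q)') = {}
P ∖ ((R ∖ P) ∖ ((Q ∩ R)' ∪ (R ∖ Q)')) = {1,4,5,6,7,9,10,11,17}
|P ∖ ((R ∖ P) ∖ ((Q ∩ R)' ∪ (R ∖ Q)'))| = 9

9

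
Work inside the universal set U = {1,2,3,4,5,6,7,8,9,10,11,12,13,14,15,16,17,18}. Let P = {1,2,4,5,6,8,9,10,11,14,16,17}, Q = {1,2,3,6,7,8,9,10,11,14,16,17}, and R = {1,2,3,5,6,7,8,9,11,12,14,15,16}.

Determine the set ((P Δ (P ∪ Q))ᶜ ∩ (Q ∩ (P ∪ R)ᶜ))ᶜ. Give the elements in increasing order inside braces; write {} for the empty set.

P ∪ Q = {1,2,3,4,5,6,7,8,9,10,11,14,16,17}
P Δ (P ∪ Q) = {3,7}
(P Δ (P ∪ Q))ᶜ = {1,2,4,5,6,8,9,10,11,12,13,14,15,16,17,18}
P ∪ R = {1,2,3,4,5,6,7,8,9,10,11,12,14,15,16,17}
(P ∪ R)ᶜ = {13,18}
Q ∩ (P ∪ R)ᶜ = {}
(P Δ (P ∪ Q))ᶜ ∩ (Q ∩ (P ∪ R)ᶜ) = {}
((P Δ (P ∪ Q))ᶜ ∩ (Q ∩ (P ∪ R)ᶜ))ᶜ = {1,2,3,4,5,6,7,8,9,10,11,12,13,14,15,16,17,18}

{1,2,3,4,5,6,7,8,9,10,11,12,13,14,15,16,17,18}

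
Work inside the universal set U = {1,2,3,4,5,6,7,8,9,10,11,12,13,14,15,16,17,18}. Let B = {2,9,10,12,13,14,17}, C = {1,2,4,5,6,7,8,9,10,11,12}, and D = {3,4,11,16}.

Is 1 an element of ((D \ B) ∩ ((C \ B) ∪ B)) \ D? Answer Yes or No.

1 ∉ D and 1 ∉ B, so 1 ∉ D \ B
1 ∈ C and 1 ∉ B, so 1 ∈ C \ B
1 ∈ (C \ B) and 1 ∉ B, so 1 ∈ (C \ B) ∪ B
1 ∉ (D \ B) and 1 ∈ ((C \ B) ∪ B), so 1 ∉ (D \ B) ∩ ((C \ B) ∪ B)
1 ∉ ((D \ B) ∩ ((C \ B) ∪ B)) and 1 ∉ D, so 1 ∉ ((D \ B) ∩ ((C \ B) ∪ B)) \ D

No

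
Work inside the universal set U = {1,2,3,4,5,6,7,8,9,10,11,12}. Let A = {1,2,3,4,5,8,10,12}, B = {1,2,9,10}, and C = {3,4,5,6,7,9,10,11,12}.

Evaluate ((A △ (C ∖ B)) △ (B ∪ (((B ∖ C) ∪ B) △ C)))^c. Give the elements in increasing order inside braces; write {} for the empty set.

{1,2,6,7,10,11}

C ∖ B = {3,4,5,6,7,11,12}
A △ (C ∖ B) = {1,2,6,7,8,10,11}
B ∖ C = {1,2}
(B ∖ C) ∪ B = {1,2,9,10}
((B ∖ C) ∪ B) △ C = {1,2,3,4,5,6,7,11,12}
B ∪ (((B ∖ C) ∪ B) △ C) = {1,2,3,4,5,6,7,9,10,11,12}
(A △ (C ∖ B)) △ (B ∪ (((B ∖ C) ∪ B) △ C)) = {3,4,5,8,9,12}
((A △ (C ∖ B)) △ (B ∪ (((B ∖ C) ∪ B) △ C)))^c = {1,2,6,7,10,11}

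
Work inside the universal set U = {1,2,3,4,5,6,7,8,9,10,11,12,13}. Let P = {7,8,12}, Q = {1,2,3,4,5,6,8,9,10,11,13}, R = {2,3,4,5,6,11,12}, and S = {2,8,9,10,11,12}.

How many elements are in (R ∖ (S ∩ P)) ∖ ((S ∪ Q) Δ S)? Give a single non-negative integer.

S ∩ P = {8,12}
R ∖ (S ∩ P) = {2,3,4,5,6,11}
S ∪ Q = {1,2,3,4,5,6,8,9,10,11,12,13}
(S ∪ Q) Δ S = {1,3,4,5,6,13}
(R ∖ (S ∩ P)) ∖ ((S ∪ Q) Δ S) = {2,11}
|(R ∖ (S ∩ P)) ∖ ((S ∪ Q) Δ S)| = 2

2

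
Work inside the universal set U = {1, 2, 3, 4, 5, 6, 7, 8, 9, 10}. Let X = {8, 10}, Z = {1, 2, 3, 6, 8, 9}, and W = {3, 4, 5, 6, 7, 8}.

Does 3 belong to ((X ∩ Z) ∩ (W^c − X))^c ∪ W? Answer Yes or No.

3 ∉ X and 3 ∈ Z, so 3 ∉ X ∩ Z
3 ∈ W, so 3 ∉ W^c
3 ∉ W^c and 3 ∉ X, so 3 ∉ W^c − X
3 ∉ (X ∩ Z) and 3 ∉ (W^c − X), so 3 ∉ (X ∩ Z) ∩ (W^c − X)
3 ∈ ((X ∩ Z) ∩ (W^c − X))^c since 3 ∉ ((X ∩ Z) ∩ (W^c − X))
3 ∈ ((X ∩ Z) ∩ (W^c − X))^c and 3 ∈ W, so 3 ∈ ((X ∩ Z) ∩ (W^c − X))^c ∪ W

Yes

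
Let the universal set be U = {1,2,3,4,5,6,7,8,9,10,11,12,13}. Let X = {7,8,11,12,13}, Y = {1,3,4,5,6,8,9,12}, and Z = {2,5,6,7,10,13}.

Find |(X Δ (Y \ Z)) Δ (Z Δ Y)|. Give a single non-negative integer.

5

Y \ Z = {1,3,4,8,9,12}
X Δ (Y \ Z) = {1,3,4,7,9,11,13}
Z Δ Y = {1,2,3,4,7,8,9,10,12,13}
(X Δ (Y \ Z)) Δ (Z Δ Y) = {2,8,10,11,12}
|(X Δ (Y \ Z)) Δ (Z Δ Y)| = 5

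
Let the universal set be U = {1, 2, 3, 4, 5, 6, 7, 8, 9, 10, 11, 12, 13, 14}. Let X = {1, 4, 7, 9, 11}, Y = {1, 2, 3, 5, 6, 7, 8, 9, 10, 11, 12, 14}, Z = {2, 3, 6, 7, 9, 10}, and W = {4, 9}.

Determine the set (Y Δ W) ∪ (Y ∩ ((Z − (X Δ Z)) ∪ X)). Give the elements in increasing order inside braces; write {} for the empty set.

Y Δ W = {1, 2, 3, 4, 5, 6, 7, 8, 10, 11, 12, 14}
X Δ Z = {1, 2, 3, 4, 6, 10, 11}
Z − (X Δ Z) = {7, 9}
(Z − (X Δ Z)) ∪ X = {1, 4, 7, 9, 11}
Y ∩ ((Z − (X Δ Z)) ∪ X) = {1, 7, 9, 11}
(Y Δ W) ∪ (Y ∩ ((Z − (X Δ Z)) ∪ X)) = {1, 2, 3, 4, 5, 6, 7, 8, 9, 10, 11, 12, 14}

{1, 2, 3, 4, 5, 6, 7, 8, 9, 10, 11, 12, 14}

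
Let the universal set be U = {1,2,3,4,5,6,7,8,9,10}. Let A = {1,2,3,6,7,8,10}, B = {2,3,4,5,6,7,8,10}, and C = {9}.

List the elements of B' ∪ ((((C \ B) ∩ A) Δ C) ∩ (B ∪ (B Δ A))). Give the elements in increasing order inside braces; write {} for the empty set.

B' = {1,9}
C \ B = {9}
(C \ B) ∩ A = {}
((C \ B) ∩ A) Δ C = {9}
B Δ A = {1,4,5}
B ∪ (B Δ A) = {1,2,3,4,5,6,7,8,10}
(((C \ B) ∩ A) Δ C) ∩ (B ∪ (B Δ A)) = {}
B' ∪ ((((C \ B) ∩ A) Δ C) ∩ (B ∪ (B Δ A))) = {1,9}

{1,9}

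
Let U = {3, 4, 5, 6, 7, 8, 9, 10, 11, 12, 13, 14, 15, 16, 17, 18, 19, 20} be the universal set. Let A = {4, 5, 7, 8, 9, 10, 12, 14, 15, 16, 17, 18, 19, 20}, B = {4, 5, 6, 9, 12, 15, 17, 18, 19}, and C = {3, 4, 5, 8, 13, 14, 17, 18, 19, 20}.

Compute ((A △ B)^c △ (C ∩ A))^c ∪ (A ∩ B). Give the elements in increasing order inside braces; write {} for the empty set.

{4, 5, 6, 7, 9, 10, 12, 15, 16, 17, 18, 19}

A △ B = {6, 7, 8, 10, 14, 16, 20}
(A △ B)^c = {3, 4, 5, 9, 11, 12, 13, 15, 17, 18, 19}
C ∩ A = {4, 5, 8, 14, 17, 18, 19, 20}
(A △ B)^c △ (C ∩ A) = {3, 8, 9, 11, 12, 13, 14, 15, 20}
((A △ B)^c △ (C ∩ A))^c = {4, 5, 6, 7, 10, 16, 17, 18, 19}
A ∩ B = {4, 5, 9, 12, 15, 17, 18, 19}
((A △ B)^c △ (C ∩ A))^c ∪ (A ∩ B) = {4, 5, 6, 7, 9, 10, 12, 15, 16, 17, 18, 19}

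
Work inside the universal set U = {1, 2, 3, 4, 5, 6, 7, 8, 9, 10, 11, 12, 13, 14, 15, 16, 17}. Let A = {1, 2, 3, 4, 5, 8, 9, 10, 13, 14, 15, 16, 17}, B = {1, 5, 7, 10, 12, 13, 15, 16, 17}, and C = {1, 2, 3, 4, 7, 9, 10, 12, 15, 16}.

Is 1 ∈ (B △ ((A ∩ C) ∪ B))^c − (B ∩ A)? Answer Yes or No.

1 ∈ A and 1 ∈ C, so 1 ∈ A ∩ C
1 ∈ (A ∩ C) and 1 ∈ B, so 1 ∈ (A ∩ C) ∪ B
1 ∈ B and 1 ∈ ((A ∩ C) ∪ B), so 1 ∉ B △ ((A ∩ C) ∪ B)
1 ∈ (B △ ((A ∩ C) ∪ B))^c since 1 ∉ (B △ ((A ∩ C) ∪ B))
1 ∈ B and 1 ∈ A, so 1 ∈ B ∩ A
1 ∈ (B △ ((A ∩ C) ∪ B))^c and 1 ∈ (B ∩ A), so 1 ∉ (B △ ((A ∩ C) ∪ B))^c − (B ∩ A)

No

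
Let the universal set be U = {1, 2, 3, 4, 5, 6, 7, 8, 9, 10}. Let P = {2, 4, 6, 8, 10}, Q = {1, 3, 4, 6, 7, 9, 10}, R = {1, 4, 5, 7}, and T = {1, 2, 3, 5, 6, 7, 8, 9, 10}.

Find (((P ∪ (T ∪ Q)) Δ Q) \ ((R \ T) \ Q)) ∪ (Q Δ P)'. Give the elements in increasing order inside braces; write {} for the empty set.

{2, 4, 5, 6, 8, 10}

T ∪ Q = {1, 2, 3, 4, 5, 6, 7, 8, 9, 10}
P ∪ (T ∪ Q) = {1, 2, 3, 4, 5, 6, 7, 8, 9, 10}
(P ∪ (T ∪ Q)) Δ Q = {2, 5, 8}
R \ T = {4}
(R \ T) \ Q = {}
((P ∪ (T ∪ Q)) Δ Q) \ ((R \ T) \ Q) = {2, 5, 8}
Q Δ P = {1, 2, 3, 7, 8, 9}
(Q Δ P)' = {4, 5, 6, 10}
(((P ∪ (T ∪ Q)) Δ Q) \ ((R \ T) \ Q)) ∪ (Q Δ P)' = {2, 4, 5, 6, 8, 10}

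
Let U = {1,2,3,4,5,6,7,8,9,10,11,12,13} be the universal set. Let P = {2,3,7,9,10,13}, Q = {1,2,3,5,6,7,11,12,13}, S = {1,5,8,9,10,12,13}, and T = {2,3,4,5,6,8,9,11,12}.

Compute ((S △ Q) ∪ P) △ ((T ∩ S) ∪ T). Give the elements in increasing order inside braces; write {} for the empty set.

S △ Q = {2,3,6,7,8,9,10,11}
(S △ Q) ∪ P = {2,3,6,7,8,9,10,11,13}
T ∩ S = {5,8,9,12}
(T ∩ S) ∪ T = {2,3,4,5,6,8,9,11,12}
((S △ Q) ∪ P) △ ((T ∩ S) ∪ T) = {4,5,7,10,12,13}

{4,5,7,10,12,13}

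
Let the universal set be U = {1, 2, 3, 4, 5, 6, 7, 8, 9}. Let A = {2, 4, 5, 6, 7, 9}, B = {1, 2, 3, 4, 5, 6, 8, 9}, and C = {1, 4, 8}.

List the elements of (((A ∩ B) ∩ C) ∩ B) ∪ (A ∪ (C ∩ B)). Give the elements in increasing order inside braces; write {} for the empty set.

A ∩ B = {2, 4, 5, 6, 9}
(A ∩ B) ∩ C = {4}
((A ∩ B) ∩ C) ∩ B = {4}
C ∩ B = {1, 4, 8}
A ∪ (C ∩ B) = {1, 2, 4, 5, 6, 7, 8, 9}
(((A ∩ B) ∩ C) ∩ B) ∪ (A ∪ (C ∩ B)) = {1, 2, 4, 5, 6, 7, 8, 9}

{1, 2, 4, 5, 6, 7, 8, 9}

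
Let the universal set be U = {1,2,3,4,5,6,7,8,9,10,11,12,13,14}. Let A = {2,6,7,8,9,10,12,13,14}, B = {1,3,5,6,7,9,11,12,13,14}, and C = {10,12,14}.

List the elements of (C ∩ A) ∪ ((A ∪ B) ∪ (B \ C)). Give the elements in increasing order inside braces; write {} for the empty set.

C ∩ A = {10,12,14}
A ∪ B = {1,2,3,5,6,7,8,9,10,11,12,13,14}
B \ C = {1,3,5,6,7,9,11,13}
(A ∪ B) ∪ (B \ C) = {1,2,3,5,6,7,8,9,10,11,12,13,14}
(C ∩ A) ∪ ((A ∪ B) ∪ (B \ C)) = {1,2,3,5,6,7,8,9,10,11,12,13,14}

{1,2,3,5,6,7,8,9,10,11,12,13,14}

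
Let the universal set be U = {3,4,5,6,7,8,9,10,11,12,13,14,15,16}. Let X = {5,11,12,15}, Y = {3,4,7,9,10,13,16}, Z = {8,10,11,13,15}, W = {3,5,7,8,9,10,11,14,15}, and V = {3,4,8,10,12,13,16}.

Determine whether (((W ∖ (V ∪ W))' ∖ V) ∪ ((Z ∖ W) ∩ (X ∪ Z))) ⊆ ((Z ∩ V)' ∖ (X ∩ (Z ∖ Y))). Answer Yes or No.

V ∪ W = {3,4,5,7,8,9,10,11,12,13,14,15,16}
W ∖ (V ∪ W) = {}
(W ∖ (V ∪ W))' = {3,4,5,6,7,8,9,10,11,12,13,14,15,16}
(W ∖ (V ∪ W))' ∖ V = {5,6,7,9,11,14,15}
Z ∖ W = {13}
X ∪ Z = {5,8,10,11,12,13,15}
(Z ∖ W) ∩ (X ∪ Z) = {13}
((W ∖ (V ∪ W))' ∖ V) ∪ ((Z ∖ W) ∩ (X ∪ Z)) = {5,6,7,9,11,13,14,15}
Z ∩ V = {8,10,13}
(Z ∩ V)' = {3,4,5,6,7,9,11,12,14,15,16}
Z ∖ Y = {8,11,15}
X ∩ (Z ∖ Y) = {11,15}
(Z ∩ V)' ∖ (X ∩ (Z ∖ Y)) = {3,4,5,6,7,9,12,14,16}
11 ∈ ((W ∖ (V ∪ W))' ∖ V) ∪ ((Z ∖ W) ∩ (X ∪ Z)) but 11 ∉ (Z ∩ V)' ∖ (X ∩ (Z ∖ Y)), so the inclusion fails.

No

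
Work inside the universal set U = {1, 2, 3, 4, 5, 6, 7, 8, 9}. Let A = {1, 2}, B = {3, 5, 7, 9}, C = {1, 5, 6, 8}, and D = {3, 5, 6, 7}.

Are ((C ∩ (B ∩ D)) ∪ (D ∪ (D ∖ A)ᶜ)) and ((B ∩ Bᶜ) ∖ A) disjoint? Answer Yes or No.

Yes

B ∩ D = {3, 5, 7}
C ∩ (B ∩ D) = {5}
D ∖ A = {3, 5, 6, 7}
(D ∖ A)ᶜ = {1, 2, 4, 8, 9}
D ∪ (D ∖ A)ᶜ = {1, 2, 3, 4, 5, 6, 7, 8, 9}
(C ∩ (B ∩ D)) ∪ (D ∪ (D ∖ A)ᶜ) = {1, 2, 3, 4, 5, 6, 7, 8, 9}
Bᶜ = {1, 2, 4, 6, 8}
B ∩ Bᶜ = {}
(B ∩ Bᶜ) ∖ A = {}
{1, 2, 3, 4, 5, 6, 7, 8, 9} and {} share no elements.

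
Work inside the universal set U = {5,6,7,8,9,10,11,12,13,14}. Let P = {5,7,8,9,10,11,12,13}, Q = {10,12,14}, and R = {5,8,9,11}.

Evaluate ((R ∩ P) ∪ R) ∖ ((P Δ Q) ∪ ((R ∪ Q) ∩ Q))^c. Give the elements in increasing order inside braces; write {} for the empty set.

R ∩ P = {5,8,9,11}
(R ∩ P) ∪ R = {5,8,9,11}
P Δ Q = {5,7,8,9,11,13,14}
R ∪ Q = {5,8,9,10,11,12,14}
(R ∪ Q) ∩ Q = {10,12,14}
(P Δ Q) ∪ ((R ∪ Q) ∩ Q) = {5,7,8,9,10,11,12,13,14}
((P Δ Q) ∪ ((R ∪ Q) ∩ Q))^c = {6}
((R ∩ P) ∪ R) ∖ ((P Δ Q) ∪ ((R ∪ Q) ∩ Q))^c = {5,8,9,11}

{5,8,9,11}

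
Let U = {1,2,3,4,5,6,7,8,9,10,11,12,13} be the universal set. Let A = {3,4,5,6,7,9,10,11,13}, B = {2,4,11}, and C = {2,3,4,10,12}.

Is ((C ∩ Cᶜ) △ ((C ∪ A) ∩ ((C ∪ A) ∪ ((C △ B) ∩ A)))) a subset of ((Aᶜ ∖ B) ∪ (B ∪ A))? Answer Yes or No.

Cᶜ = {1,5,6,7,8,9,11,13}
C ∩ Cᶜ = {}
C ∪ A = {2,3,4,5,6,7,9,10,11,12,13}
C △ B = {3,10,11,12}
(C △ B) ∩ A = {3,10,11}
(C ∪ A) ∪ ((C △ B) ∩ A) = {2,3,4,5,6,7,9,10,11,12,13}
(C ∪ A) ∩ ((C ∪ A) ∪ ((C △ B) ∩ A)) = {2,3,4,5,6,7,9,10,11,12,13}
(C ∩ Cᶜ) △ ((C ∪ A) ∩ ((C ∪ A) ∪ ((C △ B) ∩ A))) = {2,3,4,5,6,7,9,10,11,12,13}
Aᶜ = {1,2,8,12}
Aᶜ ∖ B = {1,8,12}
B ∪ A = {2,3,4,5,6,7,9,10,11,13}
(Aᶜ ∖ B) ∪ (B ∪ A) = {1,2,3,4,5,6,7,8,9,10,11,12,13}
Every element of {2,3,4,5,6,7,9,10,11,12,13} is in {1,2,3,4,5,6,7,8,9,10,11,12,13}, so (C ∩ Cᶜ) △ ((C ∪ A) ∩ ((C ∪ A) ∪ ((C △ B) ∩ A))) ⊆ (Aᶜ ∖ B) ∪ (B ∪ A).

Yes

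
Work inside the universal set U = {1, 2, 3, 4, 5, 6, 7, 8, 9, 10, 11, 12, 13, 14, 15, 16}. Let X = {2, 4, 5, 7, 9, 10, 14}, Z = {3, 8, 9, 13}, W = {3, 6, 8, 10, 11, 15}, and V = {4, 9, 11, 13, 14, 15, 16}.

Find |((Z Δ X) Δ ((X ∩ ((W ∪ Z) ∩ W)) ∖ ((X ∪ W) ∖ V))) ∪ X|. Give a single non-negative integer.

10

Z Δ X = {2, 3, 4, 5, 7, 8, 10, 13, 14}
W ∪ Z = {3, 6, 8, 9, 10, 11, 13, 15}
(W ∪ Z) ∩ W = {3, 6, 8, 10, 11, 15}
X ∩ ((W ∪ Z) ∩ W) = {10}
X ∪ W = {2, 3, 4, 5, 6, 7, 8, 9, 10, 11, 14, 15}
(X ∪ W) ∖ V = {2, 3, 5, 6, 7, 8, 10}
(X ∩ ((W ∪ Z) ∩ W)) ∖ ((X ∪ W) ∖ V) = {}
(Z Δ X) Δ ((X ∩ ((W ∪ Z) ∩ W)) ∖ ((X ∪ W) ∖ V)) = {2, 3, 4, 5, 7, 8, 10, 13, 14}
((Z Δ X) Δ ((X ∩ ((W ∪ Z) ∩ W)) ∖ ((X ∪ W) ∖ V))) ∪ X = {2, 3, 4, 5, 7, 8, 9, 10, 13, 14}
|((Z Δ X) Δ ((X ∩ ((W ∪ Z) ∩ W)) ∖ ((X ∪ W) ∖ V))) ∪ X| = 10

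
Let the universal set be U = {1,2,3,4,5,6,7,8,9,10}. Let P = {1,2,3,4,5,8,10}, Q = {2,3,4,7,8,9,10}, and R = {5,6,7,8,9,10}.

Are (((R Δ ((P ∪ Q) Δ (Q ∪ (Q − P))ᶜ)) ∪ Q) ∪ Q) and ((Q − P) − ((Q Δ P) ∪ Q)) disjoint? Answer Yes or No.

Yes

P ∪ Q = {1,2,3,4,5,7,8,9,10}
Q − P = {7,9}
Q ∪ (Q − P) = {2,3,4,7,8,9,10}
(Q ∪ (Q − P))ᶜ = {1,5,6}
(P ∪ Q) Δ (Q ∪ (Q − P))ᶜ = {2,3,4,6,7,8,9,10}
R Δ ((P ∪ Q) Δ (Q ∪ (Q − P))ᶜ) = {2,3,4,5}
(R Δ ((P ∪ Q) Δ (Q ∪ (Q − P))ᶜ)) ∪ Q = {2,3,4,5,7,8,9,10}
((R Δ ((P ∪ Q) Δ (Q ∪ (Q − P))ᶜ)) ∪ Q) ∪ Q = {2,3,4,5,7,8,9,10}
Q Δ P = {1,5,7,9}
(Q Δ P) ∪ Q = {1,2,3,4,5,7,8,9,10}
(Q − P) − ((Q Δ P) ∪ Q) = {}
{2,3,4,5,7,8,9,10} and {} share no elements.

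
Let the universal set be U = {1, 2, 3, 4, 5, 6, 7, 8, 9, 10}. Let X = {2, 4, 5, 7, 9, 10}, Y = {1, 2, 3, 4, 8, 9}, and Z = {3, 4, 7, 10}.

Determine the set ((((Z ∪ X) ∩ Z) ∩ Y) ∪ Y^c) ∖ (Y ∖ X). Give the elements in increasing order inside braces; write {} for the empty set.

{4, 5, 6, 7, 10}

Z ∪ X = {2, 3, 4, 5, 7, 9, 10}
(Z ∪ X) ∩ Z = {3, 4, 7, 10}
((Z ∪ X) ∩ Z) ∩ Y = {3, 4}
Y^c = {5, 6, 7, 10}
(((Z ∪ X) ∩ Z) ∩ Y) ∪ Y^c = {3, 4, 5, 6, 7, 10}
Y ∖ X = {1, 3, 8}
((((Z ∪ X) ∩ Z) ∩ Y) ∪ Y^c) ∖ (Y ∖ X) = {4, 5, 6, 7, 10}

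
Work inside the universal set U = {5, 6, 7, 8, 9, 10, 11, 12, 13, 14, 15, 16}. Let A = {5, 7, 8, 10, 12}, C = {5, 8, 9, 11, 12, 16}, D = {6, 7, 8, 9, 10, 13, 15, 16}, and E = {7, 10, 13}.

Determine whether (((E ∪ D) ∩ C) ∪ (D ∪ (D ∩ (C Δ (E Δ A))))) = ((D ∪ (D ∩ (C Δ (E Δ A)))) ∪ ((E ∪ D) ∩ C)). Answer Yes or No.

E ∪ D = {6, 7, 8, 9, 10, 13, 15, 16}
(E ∪ D) ∩ C = {8, 9, 16}
E Δ A = {5, 8, 12, 13}
C Δ (E Δ A) = {9, 11, 13, 16}
D ∩ (C Δ (E Δ A)) = {9, 13, 16}
D ∪ (D ∩ (C Δ (E Δ A))) = {6, 7, 8, 9, 10, 13, 15, 16}
((E ∪ D) ∩ C) ∪ (D ∪ (D ∩ (C Δ (E Δ A)))) = {6, 7, 8, 9, 10, 13, 15, 16}
(D ∪ (D ∩ (C Δ (E Δ A)))) ∪ ((E ∪ D) ∩ C) = {6, 7, 8, 9, 10, 13, 15, 16}
Both equal {6, 7, 8, 9, 10, 13, 15, 16}, so ((E ∪ D) ∩ C) ∪ (D ∪ (D ∩ (C Δ (E Δ A)))) = (D ∪ (D ∩ (C Δ (E Δ A)))) ∪ ((E ∪ D) ∩ C).

Yes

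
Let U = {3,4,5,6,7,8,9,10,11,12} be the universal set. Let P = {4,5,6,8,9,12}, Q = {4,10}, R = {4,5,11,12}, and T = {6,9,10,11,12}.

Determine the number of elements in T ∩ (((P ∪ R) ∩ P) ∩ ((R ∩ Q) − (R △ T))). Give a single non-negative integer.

0

P ∪ R = {4,5,6,8,9,11,12}
(P ∪ R) ∩ P = {4,5,6,8,9,12}
R ∩ Q = {4}
R △ T = {4,5,6,9,10}
(R ∩ Q) − (R △ T) = {}
((P ∪ R) ∩ P) ∩ ((R ∩ Q) − (R △ T)) = {}
T ∩ (((P ∪ R) ∩ P) ∩ ((R ∩ Q) − (R △ T))) = {}
|T ∩ (((P ∪ R) ∩ P) ∩ ((R ∩ Q) − (R △ T)))| = 0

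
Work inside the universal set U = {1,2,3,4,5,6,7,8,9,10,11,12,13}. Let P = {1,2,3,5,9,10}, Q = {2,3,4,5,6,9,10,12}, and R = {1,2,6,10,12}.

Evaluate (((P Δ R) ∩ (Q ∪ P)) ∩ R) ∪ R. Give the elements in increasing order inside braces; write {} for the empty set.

P Δ R = {3,5,6,9,12}
Q ∪ P = {1,2,3,4,5,6,9,10,12}
(P Δ R) ∩ (Q ∪ P) = {3,5,6,9,12}
((P Δ R) ∩ (Q ∪ P)) ∩ R = {6,12}
(((P Δ R) ∩ (Q ∪ P)) ∩ R) ∪ R = {1,2,6,10,12}

{1,2,6,10,12}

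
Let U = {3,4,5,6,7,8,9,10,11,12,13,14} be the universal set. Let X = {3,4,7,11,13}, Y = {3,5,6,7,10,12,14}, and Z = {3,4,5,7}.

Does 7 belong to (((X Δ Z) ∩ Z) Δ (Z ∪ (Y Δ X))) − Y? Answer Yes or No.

7 ∈ X and 7 ∈ Z, so 7 ∉ X Δ Z
7 ∉ (X Δ Z) and 7 ∈ Z, so 7 ∉ (X Δ Z) ∩ Z
7 ∈ Y and 7 ∈ X, so 7 ∉ Y Δ X
7 ∈ Z and 7 ∉ (Y Δ X), so 7 ∈ Z ∪ (Y Δ X)
7 ∉ ((X Δ Z) ∩ Z) and 7 ∈ (Z ∪ (Y Δ X)), so 7 ∈ ((X Δ Z) ∩ Z) Δ (Z ∪ (Y Δ X))
7 ∈ (((X Δ Z) ∩ Z) Δ (Z ∪ (Y Δ X))) and 7 ∈ Y, so 7 ∉ (((X Δ Z) ∩ Z) Δ (Z ∪ (Y Δ X))) − Y

No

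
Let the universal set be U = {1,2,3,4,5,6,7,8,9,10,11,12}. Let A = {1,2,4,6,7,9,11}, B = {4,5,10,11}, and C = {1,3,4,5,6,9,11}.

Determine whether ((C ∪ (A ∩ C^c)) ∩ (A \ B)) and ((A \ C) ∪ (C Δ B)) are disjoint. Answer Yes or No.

C^c = {2,7,8,10,12}
A ∩ C^c = {2,7}
C ∪ (A ∩ C^c) = {1,2,3,4,5,6,7,9,11}
A \ B = {1,2,6,7,9}
(C ∪ (A ∩ C^c)) ∩ (A \ B) = {1,2,6,7,9}
A \ C = {2,7}
C Δ B = {1,3,6,9,10}
(A \ C) ∪ (C Δ B) = {1,2,3,6,7,9,10}
1 lies in both, so they are not disjoint.

No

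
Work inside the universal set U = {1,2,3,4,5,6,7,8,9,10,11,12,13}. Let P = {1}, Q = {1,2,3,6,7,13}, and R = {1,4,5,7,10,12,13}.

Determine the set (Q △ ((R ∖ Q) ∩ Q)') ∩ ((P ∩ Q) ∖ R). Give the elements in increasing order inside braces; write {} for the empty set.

{}

R ∖ Q = {4,5,10,12}
(R ∖ Q) ∩ Q = {}
((R ∖ Q) ∩ Q)' = {1,2,3,4,5,6,7,8,9,10,11,12,13}
Q △ ((R ∖ Q) ∩ Q)' = {4,5,8,9,10,11,12}
P ∩ Q = {1}
(P ∩ Q) ∖ R = {}
(Q △ ((R ∖ Q) ∩ Q)') ∩ ((P ∩ Q) ∖ R) = {}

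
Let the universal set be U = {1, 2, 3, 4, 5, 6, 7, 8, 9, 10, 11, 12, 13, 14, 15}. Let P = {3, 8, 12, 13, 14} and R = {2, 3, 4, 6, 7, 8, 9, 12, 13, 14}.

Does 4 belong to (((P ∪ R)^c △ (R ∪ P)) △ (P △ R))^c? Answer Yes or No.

4 ∉ P and 4 ∈ R, so 4 ∈ P ∪ R
4 ∉ (P ∪ R)^c since 4 ∈ (P ∪ R)
4 ∈ R and 4 ∉ P, so 4 ∈ R ∪ P
4 ∉ (P ∪ R)^c and 4 ∈ (R ∪ P), so 4 ∈ (P ∪ R)^c △ (R ∪ P)
4 ∉ P and 4 ∈ R, so 4 ∈ P △ R
4 ∈ ((P ∪ R)^c △ (R ∪ P)) and 4 ∈ (P △ R), so 4 ∉ ((P ∪ R)^c △ (R ∪ P)) △ (P △ R)
4 ∈ (((P ∪ R)^c △ (R ∪ P)) △ (P △ R))^c since 4 ∉ (((P ∪ R)^c △ (R ∪ P)) △ (P △ R))

Yes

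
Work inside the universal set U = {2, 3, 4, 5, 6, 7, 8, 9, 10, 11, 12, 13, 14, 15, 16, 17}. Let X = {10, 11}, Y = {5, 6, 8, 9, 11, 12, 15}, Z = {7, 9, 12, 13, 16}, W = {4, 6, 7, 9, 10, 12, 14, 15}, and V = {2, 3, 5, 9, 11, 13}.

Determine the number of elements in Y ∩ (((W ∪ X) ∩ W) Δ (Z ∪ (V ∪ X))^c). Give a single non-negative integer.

W ∪ X = {4, 6, 7, 9, 10, 11, 12, 14, 15}
(W ∪ X) ∩ W = {4, 6, 7, 9, 10, 12, 14, 15}
V ∪ X = {2, 3, 5, 9, 10, 11, 13}
Z ∪ (V ∪ X) = {2, 3, 5, 7, 9, 10, 11, 12, 13, 16}
(Z ∪ (V ∪ X))^c = {4, 6, 8, 14, 15, 17}
((W ∪ X) ∩ W) Δ (Z ∪ (V ∪ X))^c = {7, 8, 9, 10, 12, 17}
Y ∩ (((W ∪ X) ∩ W) Δ (Z ∪ (V ∪ X))^c) = {8, 9, 12}
|Y ∩ (((W ∪ X) ∩ W) Δ (Z ∪ (V ∪ X))^c)| = 3

3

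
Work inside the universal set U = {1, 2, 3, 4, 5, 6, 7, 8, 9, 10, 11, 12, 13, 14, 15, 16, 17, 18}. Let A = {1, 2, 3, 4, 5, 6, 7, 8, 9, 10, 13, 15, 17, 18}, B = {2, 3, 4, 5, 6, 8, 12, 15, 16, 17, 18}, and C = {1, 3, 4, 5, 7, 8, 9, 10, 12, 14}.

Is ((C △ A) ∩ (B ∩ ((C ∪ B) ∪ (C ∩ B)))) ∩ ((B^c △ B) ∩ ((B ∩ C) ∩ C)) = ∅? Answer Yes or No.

No

C △ A = {2, 6, 12, 13, 14, 15, 17, 18}
C ∪ B = {1, 2, 3, 4, 5, 6, 7, 8, 9, 10, 12, 14, 15, 16, 17, 18}
C ∩ B = {3, 4, 5, 8, 12}
(C ∪ B) ∪ (C ∩ B) = {1, 2, 3, 4, 5, 6, 7, 8, 9, 10, 12, 14, 15, 16, 17, 18}
B ∩ ((C ∪ B) ∪ (C ∩ B)) = {2, 3, 4, 5, 6, 8, 12, 15, 16, 17, 18}
(C △ A) ∩ (B ∩ ((C ∪ B) ∪ (C ∩ B))) = {2, 6, 12, 15, 17, 18}
B^c = {1, 7, 9, 10, 11, 13, 14}
B^c △ B = {1, 2, 3, 4, 5, 6, 7, 8, 9, 10, 11, 12, 13, 14, 15, 16, 17, 18}
B ∩ C = {3, 4, 5, 8, 12}
(B ∩ C) ∩ C = {3, 4, 5, 8, 12}
(B^c △ B) ∩ ((B ∩ C) ∩ C) = {3, 4, 5, 8, 12}
12 lies in both, so they are not disjoint.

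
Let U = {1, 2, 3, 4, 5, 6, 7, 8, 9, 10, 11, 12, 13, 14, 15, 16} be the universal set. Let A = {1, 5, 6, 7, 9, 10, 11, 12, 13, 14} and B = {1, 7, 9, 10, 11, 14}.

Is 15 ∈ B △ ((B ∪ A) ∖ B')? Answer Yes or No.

15 ∉ B and 15 ∉ A, so 15 ∉ B ∪ A
15 ∉ B, so 15 ∈ B'
15 ∉ (B ∪ A) and 15 ∈ B', so 15 ∉ (B ∪ A) ∖ B'
15 ∉ B and 15 ∉ ((B ∪ A) ∖ B'), so 15 ∉ B △ ((B ∪ A) ∖ B')

No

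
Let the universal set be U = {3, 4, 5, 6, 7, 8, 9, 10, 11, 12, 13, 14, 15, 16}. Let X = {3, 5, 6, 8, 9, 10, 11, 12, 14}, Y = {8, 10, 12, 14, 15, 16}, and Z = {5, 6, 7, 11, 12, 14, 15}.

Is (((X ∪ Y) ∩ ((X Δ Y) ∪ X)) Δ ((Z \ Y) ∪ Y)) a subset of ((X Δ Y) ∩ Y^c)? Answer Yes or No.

No

X ∪ Y = {3, 5, 6, 8, 9, 10, 11, 12, 14, 15, 16}
X Δ Y = {3, 5, 6, 9, 11, 15, 16}
(X Δ Y) ∪ X = {3, 5, 6, 8, 9, 10, 11, 12, 14, 15, 16}
(X ∪ Y) ∩ ((X Δ Y) ∪ X) = {3, 5, 6, 8, 9, 10, 11, 12, 14, 15, 16}
Z \ Y = {5, 6, 7, 11}
(Z \ Y) ∪ Y = {5, 6, 7, 8, 10, 11, 12, 14, 15, 16}
((X ∪ Y) ∩ ((X Δ Y) ∪ X)) Δ ((Z \ Y) ∪ Y) = {3, 7, 9}
Y^c = {3, 4, 5, 6, 7, 9, 11, 13}
(X Δ Y) ∩ Y^c = {3, 5, 6, 9, 11}
7 ∈ ((X ∪ Y) ∩ ((X Δ Y) ∪ X)) Δ ((Z \ Y) ∪ Y) but 7 ∉ (X Δ Y) ∩ Y^c, so the inclusion fails.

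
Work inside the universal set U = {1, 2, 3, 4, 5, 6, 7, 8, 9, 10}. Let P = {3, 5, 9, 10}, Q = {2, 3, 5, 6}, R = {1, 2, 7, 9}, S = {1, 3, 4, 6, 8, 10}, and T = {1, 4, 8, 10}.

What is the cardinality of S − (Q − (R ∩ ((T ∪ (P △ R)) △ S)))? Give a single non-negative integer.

4

P △ R = {1, 2, 3, 5, 7, 10}
T ∪ (P △ R) = {1, 2, 3, 4, 5, 7, 8, 10}
(T ∪ (P △ R)) △ S = {2, 5, 6, 7}
R ∩ ((T ∪ (P △ R)) △ S) = {2, 7}
Q − (R ∩ ((T ∪ (P △ R)) △ S)) = {3, 5, 6}
S − (Q − (R ∩ ((T ∪ (P △ R)) △ S))) = {1, 4, 8, 10}
|S − (Q − (R ∩ ((T ∪ (P △ R)) △ S)))| = 4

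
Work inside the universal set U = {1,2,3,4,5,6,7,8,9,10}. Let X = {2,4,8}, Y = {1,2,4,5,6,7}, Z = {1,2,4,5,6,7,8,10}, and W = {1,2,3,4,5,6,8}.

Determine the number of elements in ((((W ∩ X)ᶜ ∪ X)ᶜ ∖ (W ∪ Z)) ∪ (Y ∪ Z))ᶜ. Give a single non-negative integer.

W ∩ X = {2,4,8}
(W ∩ X)ᶜ = {1,3,5,6,7,9,10}
(W ∩ X)ᶜ ∪ X = {1,2,3,4,5,6,7,8,9,10}
((W ∩ X)ᶜ ∪ X)ᶜ = {}
W ∪ Z = {1,2,3,4,5,6,7,8,10}
((W ∩ X)ᶜ ∪ X)ᶜ ∖ (W ∪ Z) = {}
Y ∪ Z = {1,2,4,5,6,7,8,10}
(((W ∩ X)ᶜ ∪ X)ᶜ ∖ (W ∪ Z)) ∪ (Y ∪ Z) = {1,2,4,5,6,7,8,10}
((((W ∩ X)ᶜ ∪ X)ᶜ ∖ (W ∪ Z)) ∪ (Y ∪ Z))ᶜ = {3,9}
|((((W ∩ X)ᶜ ∪ X)ᶜ ∖ (W ∪ Z)) ∪ (Y ∪ Z))ᶜ| = 2

2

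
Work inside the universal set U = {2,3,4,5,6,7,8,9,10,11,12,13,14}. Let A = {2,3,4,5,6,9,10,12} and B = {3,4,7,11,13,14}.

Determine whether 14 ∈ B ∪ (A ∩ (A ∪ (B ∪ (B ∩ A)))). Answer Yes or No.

14 ∈ B and 14 ∉ A, so 14 ∉ B ∩ A
14 ∈ B and 14 ∉ (B ∩ A), so 14 ∈ B ∪ (B ∩ A)
14 ∉ A and 14 ∈ (B ∪ (B ∩ A)), so 14 ∈ A ∪ (B ∪ (B ∩ A))
14 ∉ A and 14 ∈ (A ∪ (B ∪ (B ∩ A))), so 14 ∉ A ∩ (A ∪ (B ∪ (B ∩ A)))
14 ∈ B and 14 ∉ (A ∩ (A ∪ (B ∪ (B ∩ A)))), so 14 ∈ B ∪ (A ∩ (A ∪ (B ∪ (B ∩ A))))

Yes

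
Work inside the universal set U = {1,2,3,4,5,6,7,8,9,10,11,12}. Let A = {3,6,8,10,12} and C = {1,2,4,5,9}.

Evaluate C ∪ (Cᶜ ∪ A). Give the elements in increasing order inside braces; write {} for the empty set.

{1,2,3,4,5,6,7,8,9,10,11,12}

Cᶜ = {3,6,7,8,10,11,12}
Cᶜ ∪ A = {3,6,7,8,10,11,12}
C ∪ (Cᶜ ∪ A) = {1,2,3,4,5,6,7,8,9,10,11,12}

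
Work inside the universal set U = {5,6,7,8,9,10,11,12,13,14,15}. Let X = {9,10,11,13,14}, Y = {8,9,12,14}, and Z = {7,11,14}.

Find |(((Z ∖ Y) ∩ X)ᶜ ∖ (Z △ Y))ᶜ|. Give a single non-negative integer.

5

Z ∖ Y = {7,11}
(Z ∖ Y) ∩ X = {11}
((Z ∖ Y) ∩ X)ᶜ = {5,6,7,8,9,10,12,13,14,15}
Z △ Y = {7,8,9,11,12}
((Z ∖ Y) ∩ X)ᶜ ∖ (Z △ Y) = {5,6,10,13,14,15}
(((Z ∖ Y) ∩ X)ᶜ ∖ (Z △ Y))ᶜ = {7,8,9,11,12}
|(((Z ∖ Y) ∩ X)ᶜ ∖ (Z △ Y))ᶜ| = 5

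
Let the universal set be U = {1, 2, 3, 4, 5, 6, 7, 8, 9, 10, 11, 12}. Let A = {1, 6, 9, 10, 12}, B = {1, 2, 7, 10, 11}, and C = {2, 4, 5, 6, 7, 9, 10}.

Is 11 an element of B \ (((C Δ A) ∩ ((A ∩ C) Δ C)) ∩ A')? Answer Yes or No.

11 ∉ C and 11 ∉ A, so 11 ∉ C Δ A
11 ∉ A and 11 ∉ C, so 11 ∉ A ∩ C
11 ∉ (A ∩ C) and 11 ∉ C, so 11 ∉ (A ∩ C) Δ C
11 ∉ (C Δ A) and 11 ∉ ((A ∩ C) Δ C), so 11 ∉ (C Δ A) ∩ ((A ∩ C) Δ C)
11 ∉ A, so 11 ∈ A'
11 ∉ ((C Δ A) ∩ ((A ∩ C) Δ C)) and 11 ∈ A', so 11 ∉ ((C Δ A) ∩ ((A ∩ C) Δ C)) ∩ A'
11 ∈ B and 11 ∉ (((C Δ A) ∩ ((A ∩ C) Δ C)) ∩ A'), so 11 ∈ B \ (((C Δ A) ∩ ((A ∩ C) Δ C)) ∩ A')

Yes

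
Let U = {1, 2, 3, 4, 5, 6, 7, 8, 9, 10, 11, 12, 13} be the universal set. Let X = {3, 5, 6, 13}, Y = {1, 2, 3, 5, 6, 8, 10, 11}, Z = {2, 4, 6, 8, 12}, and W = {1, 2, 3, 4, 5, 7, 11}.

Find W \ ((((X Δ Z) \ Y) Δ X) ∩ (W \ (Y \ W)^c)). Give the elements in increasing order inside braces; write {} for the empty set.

X Δ Z = {2, 3, 4, 5, 8, 12, 13}
(X Δ Z) \ Y = {4, 12, 13}
((X Δ Z) \ Y) Δ X = {3, 4, 5, 6, 12}
Y \ W = {6, 8, 10}
(Y \ W)^c = {1, 2, 3, 4, 5, 7, 9, 11, 12, 13}
W \ (Y \ W)^c = {}
(((X Δ Z) \ Y) Δ X) ∩ (W \ (Y \ W)^c) = {}
W \ ((((X Δ Z) \ Y) Δ X) ∩ (W \ (Y \ W)^c)) = {1, 2, 3, 4, 5, 7, 11}

{1, 2, 3, 4, 5, 7, 11}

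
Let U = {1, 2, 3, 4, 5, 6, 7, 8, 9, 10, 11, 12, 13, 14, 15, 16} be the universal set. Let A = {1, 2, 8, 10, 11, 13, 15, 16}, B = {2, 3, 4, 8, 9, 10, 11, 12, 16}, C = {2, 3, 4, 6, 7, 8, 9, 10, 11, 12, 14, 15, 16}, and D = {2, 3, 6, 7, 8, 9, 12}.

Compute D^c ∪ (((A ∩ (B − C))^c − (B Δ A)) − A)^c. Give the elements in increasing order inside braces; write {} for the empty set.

{1, 2, 3, 4, 5, 8, 9, 10, 11, 12, 13, 14, 15, 16}

D^c = {1, 4, 5, 10, 11, 13, 14, 15, 16}
B − C = {}
A ∩ (B − C) = {}
(A ∩ (B − C))^c = {1, 2, 3, 4, 5, 6, 7, 8, 9, 10, 11, 12, 13, 14, 15, 16}
B Δ A = {1, 3, 4, 9, 12, 13, 15}
(A ∩ (B − C))^c − (B Δ A) = {2, 5, 6, 7, 8, 10, 11, 14, 16}
((A ∩ (B − C))^c − (B Δ A)) − A = {5, 6, 7, 14}
(((A ∩ (B − C))^c − (B Δ A)) − A)^c = {1, 2, 3, 4, 8, 9, 10, 11, 12, 13, 15, 16}
D^c ∪ (((A ∩ (B − C))^c − (B Δ A)) − A)^c = {1, 2, 3, 4, 5, 8, 9, 10, 11, 12, 13, 14, 15, 16}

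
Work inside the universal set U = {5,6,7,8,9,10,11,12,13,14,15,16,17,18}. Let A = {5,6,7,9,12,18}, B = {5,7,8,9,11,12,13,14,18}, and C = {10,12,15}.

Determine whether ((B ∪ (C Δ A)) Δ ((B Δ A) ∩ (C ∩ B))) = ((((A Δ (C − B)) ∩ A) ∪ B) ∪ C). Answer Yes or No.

Yes

C Δ A = {5,6,7,9,10,15,18}
B ∪ (C Δ A) = {5,6,7,8,9,10,11,12,13,14,15,18}
B Δ A = {6,8,11,13,14}
C ∩ B = {12}
(B Δ A) ∩ (C ∩ B) = {}
(B ∪ (C Δ A)) Δ ((B Δ A) ∩ (C ∩ B)) = {5,6,7,8,9,10,11,12,13,14,15,18}
C − B = {10,15}
A Δ (C − B) = {5,6,7,9,10,12,15,18}
(A Δ (C − B)) ∩ A = {5,6,7,9,12,18}
((A Δ (C − B)) ∩ A) ∪ B = {5,6,7,8,9,11,12,13,14,18}
(((A Δ (C − B)) ∩ A) ∪ B) ∪ C = {5,6,7,8,9,10,11,12,13,14,15,18}
Both equal {5,6,7,8,9,10,11,12,13,14,15,18}, so (B ∪ (C Δ A)) Δ ((B Δ A) ∩ (C ∩ B)) = (((A Δ (C − B)) ∩ A) ∪ B) ∪ C.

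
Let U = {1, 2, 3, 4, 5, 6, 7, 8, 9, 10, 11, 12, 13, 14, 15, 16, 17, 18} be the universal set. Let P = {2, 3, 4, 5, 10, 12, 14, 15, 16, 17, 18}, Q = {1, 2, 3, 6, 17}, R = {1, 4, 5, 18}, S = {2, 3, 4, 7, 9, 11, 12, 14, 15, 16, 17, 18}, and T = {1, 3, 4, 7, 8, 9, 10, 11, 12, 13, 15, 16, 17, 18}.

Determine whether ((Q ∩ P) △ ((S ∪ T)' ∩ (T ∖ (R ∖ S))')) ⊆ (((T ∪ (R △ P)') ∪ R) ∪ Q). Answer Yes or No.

Q ∩ P = {2, 3, 17}
S ∪ T = {1, 2, 3, 4, 7, 8, 9, 10, 11, 12, 13, 14, 15, 16, 17, 18}
(S ∪ T)' = {5, 6}
R ∖ S = {1, 5}
T ∖ (R ∖ S) = {3, 4, 7, 8, 9, 10, 11, 12, 13, 15, 16, 17, 18}
(T ∖ (R ∖ S))' = {1, 2, 5, 6, 14}
(S ∪ T)' ∩ (T ∖ (R ∖ S))' = {5, 6}
(Q ∩ P) △ ((S ∪ T)' ∩ (T ∖ (R ∖ S))') = {2, 3, 5, 6, 17}
R △ P = {1, 2, 3, 10, 12, 14, 15, 16, 17}
(R △ P)' = {4, 5, 6, 7, 8, 9, 11, 13, 18}
T ∪ (R △ P)' = {1, 3, 4, 5, 6, 7, 8, 9, 10, 11, 12, 13, 15, 16, 17, 18}
(T ∪ (R △ P)') ∪ R = {1, 3, 4, 5, 6, 7, 8, 9, 10, 11, 12, 13, 15, 16, 17, 18}
((T ∪ (R △ P)') ∪ R) ∪ Q = {1, 2, 3, 4, 5, 6, 7, 8, 9, 10, 11, 12, 13, 15, 16, 17, 18}
Every element of {2, 3, 5, 6, 17} is in {1, 2, 3, 4, 5, 6, 7, 8, 9, 10, 11, 12, 13, 15, 16, 17, 18}, so (Q ∩ P) △ ((S ∪ T)' ∩ (T ∖ (R ∖ S))') ⊆ ((T ∪ (R △ P)') ∪ R) ∪ Q.

Yes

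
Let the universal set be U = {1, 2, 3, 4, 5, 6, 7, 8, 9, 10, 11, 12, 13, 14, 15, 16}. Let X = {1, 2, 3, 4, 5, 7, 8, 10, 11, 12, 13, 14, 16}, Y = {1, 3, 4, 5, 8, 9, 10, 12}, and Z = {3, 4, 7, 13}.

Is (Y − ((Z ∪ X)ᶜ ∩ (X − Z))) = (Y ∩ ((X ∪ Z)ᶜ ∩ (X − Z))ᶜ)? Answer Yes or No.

Z ∪ X = {1, 2, 3, 4, 5, 7, 8, 10, 11, 12, 13, 14, 16}
(Z ∪ X)ᶜ = {6, 9, 15}
X − Z = {1, 2, 5, 8, 10, 11, 12, 14, 16}
(Z ∪ X)ᶜ ∩ (X − Z) = {}
Y − ((Z ∪ X)ᶜ ∩ (X − Z)) = {1, 3, 4, 5, 8, 9, 10, 12}
X ∪ Z = {1, 2, 3, 4, 5, 7, 8, 10, 11, 12, 13, 14, 16}
(X ∪ Z)ᶜ = {6, 9, 15}
(X ∪ Z)ᶜ ∩ (X − Z) = {}
((X ∪ Z)ᶜ ∩ (X − Z))ᶜ = {1, 2, 3, 4, 5, 6, 7, 8, 9, 10, 11, 12, 13, 14, 15, 16}
Y ∩ ((X ∪ Z)ᶜ ∩ (X − Z))ᶜ = {1, 3, 4, 5, 8, 9, 10, 12}
Both equal {1, 3, 4, 5, 8, 9, 10, 12}, so Y − ((Z ∪ X)ᶜ ∩ (X − Z)) = Y ∩ ((X ∪ Z)ᶜ ∩ (X − Z))ᶜ.

Yes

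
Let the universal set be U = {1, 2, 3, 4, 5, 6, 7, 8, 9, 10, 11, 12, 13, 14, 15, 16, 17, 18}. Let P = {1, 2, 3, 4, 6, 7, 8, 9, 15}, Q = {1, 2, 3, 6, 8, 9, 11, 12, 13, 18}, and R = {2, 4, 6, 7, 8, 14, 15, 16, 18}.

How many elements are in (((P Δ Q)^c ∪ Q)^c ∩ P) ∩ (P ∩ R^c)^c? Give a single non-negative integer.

P Δ Q = {4, 7, 11, 12, 13, 15, 18}
(P Δ Q)^c = {1, 2, 3, 5, 6, 8, 9, 10, 14, 16, 17}
(P Δ Q)^c ∪ Q = {1, 2, 3, 5, 6, 8, 9, 10, 11, 12, 13, 14, 16, 17, 18}
((P Δ Q)^c ∪ Q)^c = {4, 7, 15}
((P Δ Q)^c ∪ Q)^c ∩ P = {4, 7, 15}
R^c = {1, 3, 5, 9, 10, 11, 12, 13, 17}
P ∩ R^c = {1, 3, 9}
(P ∩ R^c)^c = {2, 4, 5, 6, 7, 8, 10, 11, 12, 13, 14, 15, 16, 17, 18}
(((P Δ Q)^c ∪ Q)^c ∩ P) ∩ (P ∩ R^c)^c = {4, 7, 15}
|(((P Δ Q)^c ∪ Q)^c ∩ P) ∩ (P ∩ R^c)^c| = 3

3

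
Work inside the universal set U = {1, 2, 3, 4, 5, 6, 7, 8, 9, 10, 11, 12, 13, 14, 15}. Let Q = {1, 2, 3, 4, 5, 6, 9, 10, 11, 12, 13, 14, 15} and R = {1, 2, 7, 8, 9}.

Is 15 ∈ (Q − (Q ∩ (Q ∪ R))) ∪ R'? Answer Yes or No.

Yes

15 ∈ Q and 15 ∉ R, so 15 ∈ Q ∪ R
15 ∈ Q and 15 ∈ (Q ∪ R), so 15 ∈ Q ∩ (Q ∪ R)
15 ∈ Q and 15 ∈ (Q ∩ (Q ∪ R)), so 15 ∉ Q − (Q ∩ (Q ∪ R))
15 ∉ R, so 15 ∈ R'
15 ∉ (Q − (Q ∩ (Q ∪ R))) and 15 ∈ R', so 15 ∈ (Q − (Q ∩ (Q ∪ R))) ∪ R'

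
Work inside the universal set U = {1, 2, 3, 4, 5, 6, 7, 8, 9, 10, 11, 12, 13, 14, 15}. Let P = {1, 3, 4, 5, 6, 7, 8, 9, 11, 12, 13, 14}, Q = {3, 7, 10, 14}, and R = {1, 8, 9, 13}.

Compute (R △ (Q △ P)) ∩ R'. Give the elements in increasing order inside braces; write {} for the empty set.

{4, 5, 6, 10, 11, 12}

Q △ P = {1, 4, 5, 6, 8, 9, 10, 11, 12, 13}
R △ (Q △ P) = {4, 5, 6, 10, 11, 12}
R' = {2, 3, 4, 5, 6, 7, 10, 11, 12, 14, 15}
(R △ (Q △ P)) ∩ R' = {4, 5, 6, 10, 11, 12}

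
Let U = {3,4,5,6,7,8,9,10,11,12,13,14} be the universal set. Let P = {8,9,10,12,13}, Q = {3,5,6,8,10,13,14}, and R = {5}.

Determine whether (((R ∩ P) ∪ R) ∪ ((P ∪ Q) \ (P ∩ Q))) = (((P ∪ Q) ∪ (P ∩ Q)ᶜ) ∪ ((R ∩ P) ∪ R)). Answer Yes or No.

No

R ∩ P = {}
(R ∩ P) ∪ R = {5}
P ∪ Q = {3,5,6,8,9,10,12,13,14}
P ∩ Q = {8,10,13}
(P ∪ Q) \ (P ∩ Q) = {3,5,6,9,12,14}
((R ∩ P) ∪ R) ∪ ((P ∪ Q) \ (P ∩ Q)) = {3,5,6,9,12,14}
(P ∩ Q)ᶜ = {3,4,5,6,7,9,11,12,14}
(P ∪ Q) ∪ (P ∩ Q)ᶜ = {3,4,5,6,7,8,9,10,11,12,13,14}
((P ∪ Q) ∪ (P ∩ Q)ᶜ) ∪ ((R ∩ P) ∪ R) = {3,4,5,6,7,8,9,10,11,12,13,14}
4 ∈ ((P ∪ Q) ∪ (P ∩ Q)ᶜ) ∪ ((R ∩ P) ∪ R) but 4 ∉ ((R ∩ P) ∪ R) ∪ ((P ∪ Q) \ (P ∩ Q)), so they differ.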